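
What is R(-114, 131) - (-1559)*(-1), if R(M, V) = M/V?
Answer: -204343/131 ≈ -1559.9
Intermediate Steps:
R(-114, 131) - (-1559)*(-1) = -114/131 - (-1559)*(-1) = -114*1/131 - 1*1559 = -114/131 - 1559 = -204343/131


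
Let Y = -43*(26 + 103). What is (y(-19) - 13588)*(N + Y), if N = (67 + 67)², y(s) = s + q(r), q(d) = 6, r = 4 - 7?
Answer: -168774809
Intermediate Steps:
r = -3
y(s) = 6 + s (y(s) = s + 6 = 6 + s)
Y = -5547 (Y = -43*129 = -5547)
N = 17956 (N = 134² = 17956)
(y(-19) - 13588)*(N + Y) = ((6 - 19) - 13588)*(17956 - 5547) = (-13 - 13588)*12409 = -13601*12409 = -168774809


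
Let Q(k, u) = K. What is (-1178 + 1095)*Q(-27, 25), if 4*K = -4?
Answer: 83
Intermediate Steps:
K = -1 (K = (1/4)*(-4) = -1)
Q(k, u) = -1
(-1178 + 1095)*Q(-27, 25) = (-1178 + 1095)*(-1) = -83*(-1) = 83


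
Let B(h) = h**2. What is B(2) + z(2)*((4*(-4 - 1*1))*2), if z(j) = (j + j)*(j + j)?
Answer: -636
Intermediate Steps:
z(j) = 4*j**2 (z(j) = (2*j)*(2*j) = 4*j**2)
B(2) + z(2)*((4*(-4 - 1*1))*2) = 2**2 + (4*2**2)*((4*(-4 - 1*1))*2) = 4 + (4*4)*((4*(-4 - 1))*2) = 4 + 16*((4*(-5))*2) = 4 + 16*(-20*2) = 4 + 16*(-40) = 4 - 640 = -636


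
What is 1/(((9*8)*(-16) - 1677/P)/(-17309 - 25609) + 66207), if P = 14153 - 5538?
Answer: 123246190/8159763810049 ≈ 1.5104e-5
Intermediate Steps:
P = 8615
1/(((9*8)*(-16) - 1677/P)/(-17309 - 25609) + 66207) = 1/(((9*8)*(-16) - 1677/8615)/(-17309 - 25609) + 66207) = 1/((72*(-16) - 1677*1/8615)/(-42918) + 66207) = 1/((-1152 - 1677/8615)*(-1/42918) + 66207) = 1/(-9926157/8615*(-1/42918) + 66207) = 1/(3308719/123246190 + 66207) = 1/(8159763810049/123246190) = 123246190/8159763810049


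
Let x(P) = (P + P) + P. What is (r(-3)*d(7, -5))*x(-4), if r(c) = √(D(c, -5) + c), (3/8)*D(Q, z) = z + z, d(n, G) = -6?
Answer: 24*I*√267 ≈ 392.16*I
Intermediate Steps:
D(Q, z) = 16*z/3 (D(Q, z) = 8*(z + z)/3 = 8*(2*z)/3 = 16*z/3)
r(c) = √(-80/3 + c) (r(c) = √((16/3)*(-5) + c) = √(-80/3 + c))
x(P) = 3*P (x(P) = 2*P + P = 3*P)
(r(-3)*d(7, -5))*x(-4) = ((√(-240 + 9*(-3))/3)*(-6))*(3*(-4)) = ((√(-240 - 27)/3)*(-6))*(-12) = ((√(-267)/3)*(-6))*(-12) = (((I*√267)/3)*(-6))*(-12) = ((I*√267/3)*(-6))*(-12) = -2*I*√267*(-12) = 24*I*√267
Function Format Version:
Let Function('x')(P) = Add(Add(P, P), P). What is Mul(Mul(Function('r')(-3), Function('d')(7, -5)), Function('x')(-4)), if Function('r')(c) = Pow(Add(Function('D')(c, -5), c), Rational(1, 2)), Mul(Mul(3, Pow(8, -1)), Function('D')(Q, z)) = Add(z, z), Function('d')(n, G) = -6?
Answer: Mul(24, I, Pow(267, Rational(1, 2))) ≈ Mul(392.16, I)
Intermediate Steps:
Function('D')(Q, z) = Mul(Rational(16, 3), z) (Function('D')(Q, z) = Mul(Rational(8, 3), Add(z, z)) = Mul(Rational(8, 3), Mul(2, z)) = Mul(Rational(16, 3), z))
Function('r')(c) = Pow(Add(Rational(-80, 3), c), Rational(1, 2)) (Function('r')(c) = Pow(Add(Mul(Rational(16, 3), -5), c), Rational(1, 2)) = Pow(Add(Rational(-80, 3), c), Rational(1, 2)))
Function('x')(P) = Mul(3, P) (Function('x')(P) = Add(Mul(2, P), P) = Mul(3, P))
Mul(Mul(Function('r')(-3), Function('d')(7, -5)), Function('x')(-4)) = Mul(Mul(Mul(Rational(1, 3), Pow(Add(-240, Mul(9, -3)), Rational(1, 2))), -6), Mul(3, -4)) = Mul(Mul(Mul(Rational(1, 3), Pow(Add(-240, -27), Rational(1, 2))), -6), -12) = Mul(Mul(Mul(Rational(1, 3), Pow(-267, Rational(1, 2))), -6), -12) = Mul(Mul(Mul(Rational(1, 3), Mul(I, Pow(267, Rational(1, 2)))), -6), -12) = Mul(Mul(Mul(Rational(1, 3), I, Pow(267, Rational(1, 2))), -6), -12) = Mul(Mul(-2, I, Pow(267, Rational(1, 2))), -12) = Mul(24, I, Pow(267, Rational(1, 2)))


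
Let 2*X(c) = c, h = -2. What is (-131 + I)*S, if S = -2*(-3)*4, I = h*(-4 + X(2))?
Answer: -3000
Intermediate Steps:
X(c) = c/2
I = 6 (I = -2*(-4 + (½)*2) = -2*(-4 + 1) = -2*(-3) = 6)
S = 24 (S = 6*4 = 24)
(-131 + I)*S = (-131 + 6)*24 = -125*24 = -3000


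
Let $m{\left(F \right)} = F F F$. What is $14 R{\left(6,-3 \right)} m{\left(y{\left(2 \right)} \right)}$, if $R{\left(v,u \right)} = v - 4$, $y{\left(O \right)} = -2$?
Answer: $-224$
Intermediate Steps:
$R{\left(v,u \right)} = -4 + v$
$m{\left(F \right)} = F^{3}$ ($m{\left(F \right)} = F^{2} F = F^{3}$)
$14 R{\left(6,-3 \right)} m{\left(y{\left(2 \right)} \right)} = 14 \left(-4 + 6\right) \left(-2\right)^{3} = 14 \cdot 2 \left(-8\right) = 28 \left(-8\right) = -224$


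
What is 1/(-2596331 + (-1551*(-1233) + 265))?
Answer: -1/683683 ≈ -1.4627e-6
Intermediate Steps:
1/(-2596331 + (-1551*(-1233) + 265)) = 1/(-2596331 + (1912383 + 265)) = 1/(-2596331 + 1912648) = 1/(-683683) = -1/683683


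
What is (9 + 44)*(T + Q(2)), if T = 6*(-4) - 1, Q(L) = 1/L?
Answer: -2597/2 ≈ -1298.5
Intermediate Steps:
T = -25 (T = -24 - 1 = -25)
(9 + 44)*(T + Q(2)) = (9 + 44)*(-25 + 1/2) = 53*(-25 + ½) = 53*(-49/2) = -2597/2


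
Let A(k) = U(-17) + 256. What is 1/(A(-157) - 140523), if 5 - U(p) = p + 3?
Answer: -1/140248 ≈ -7.1302e-6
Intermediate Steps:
U(p) = 2 - p (U(p) = 5 - (p + 3) = 5 - (3 + p) = 5 + (-3 - p) = 2 - p)
A(k) = 275 (A(k) = (2 - 1*(-17)) + 256 = (2 + 17) + 256 = 19 + 256 = 275)
1/(A(-157) - 140523) = 1/(275 - 140523) = 1/(-140248) = -1/140248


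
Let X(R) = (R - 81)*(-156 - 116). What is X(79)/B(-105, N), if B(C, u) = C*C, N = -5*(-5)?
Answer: 544/11025 ≈ 0.049342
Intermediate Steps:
N = 25
X(R) = 22032 - 272*R (X(R) = (-81 + R)*(-272) = 22032 - 272*R)
B(C, u) = C²
X(79)/B(-105, N) = (22032 - 272*79)/((-105)²) = (22032 - 21488)/11025 = 544*(1/11025) = 544/11025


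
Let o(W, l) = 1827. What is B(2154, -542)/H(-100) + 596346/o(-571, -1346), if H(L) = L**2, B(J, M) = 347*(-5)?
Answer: 397352677/1218000 ≈ 326.23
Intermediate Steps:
B(J, M) = -1735
B(2154, -542)/H(-100) + 596346/o(-571, -1346) = -1735/((-100)**2) + 596346/1827 = -1735/10000 + 596346*(1/1827) = -1735*1/10000 + 198782/609 = -347/2000 + 198782/609 = 397352677/1218000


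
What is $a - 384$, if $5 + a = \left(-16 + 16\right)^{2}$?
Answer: $-389$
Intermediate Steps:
$a = -5$ ($a = -5 + \left(-16 + 16\right)^{2} = -5 + 0^{2} = -5 + 0 = -5$)
$a - 384 = -5 - 384 = -389$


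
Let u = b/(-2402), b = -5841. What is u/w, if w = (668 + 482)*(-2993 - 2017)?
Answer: -1947/4613041000 ≈ -4.2206e-7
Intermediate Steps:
u = 5841/2402 (u = -5841/(-2402) = -5841*(-1/2402) = 5841/2402 ≈ 2.4317)
w = -5761500 (w = 1150*(-5010) = -5761500)
u/w = (5841/2402)/(-5761500) = (5841/2402)*(-1/5761500) = -1947/4613041000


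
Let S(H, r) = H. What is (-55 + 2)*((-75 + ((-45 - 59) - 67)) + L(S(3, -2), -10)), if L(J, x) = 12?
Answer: 12402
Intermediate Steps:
(-55 + 2)*((-75 + ((-45 - 59) - 67)) + L(S(3, -2), -10)) = (-55 + 2)*((-75 + ((-45 - 59) - 67)) + 12) = -53*((-75 + (-104 - 67)) + 12) = -53*((-75 - 171) + 12) = -53*(-246 + 12) = -53*(-234) = 12402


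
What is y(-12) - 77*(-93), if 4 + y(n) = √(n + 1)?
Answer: 7157 + I*√11 ≈ 7157.0 + 3.3166*I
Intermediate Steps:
y(n) = -4 + √(1 + n) (y(n) = -4 + √(n + 1) = -4 + √(1 + n))
y(-12) - 77*(-93) = (-4 + √(1 - 12)) - 77*(-93) = (-4 + √(-11)) + 7161 = (-4 + I*√11) + 7161 = 7157 + I*√11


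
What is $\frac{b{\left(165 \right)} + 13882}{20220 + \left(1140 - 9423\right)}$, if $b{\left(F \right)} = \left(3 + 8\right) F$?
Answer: $\frac{15697}{11937} \approx 1.315$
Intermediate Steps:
$b{\left(F \right)} = 11 F$
$\frac{b{\left(165 \right)} + 13882}{20220 + \left(1140 - 9423\right)} = \frac{11 \cdot 165 + 13882}{20220 + \left(1140 - 9423\right)} = \frac{1815 + 13882}{20220 - 8283} = \frac{15697}{11937}$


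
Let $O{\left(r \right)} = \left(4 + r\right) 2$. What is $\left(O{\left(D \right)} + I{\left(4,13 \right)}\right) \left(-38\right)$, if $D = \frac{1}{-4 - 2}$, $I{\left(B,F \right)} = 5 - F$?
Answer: $\frac{38}{3} \approx 12.667$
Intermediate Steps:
$D = - \frac{1}{6}$ ($D = \frac{1}{-6} = - \frac{1}{6} \approx -0.16667$)
$O{\left(r \right)} = 8 + 2 r$
$\left(O{\left(D \right)} + I{\left(4,13 \right)}\right) \left(-38\right) = \left(\left(8 + 2 \left(- \frac{1}{6}\right)\right) + \left(5 - 13\right)\right) \left(-38\right) = \left(\left(8 - \frac{1}{3}\right) + \left(5 - 13\right)\right) \left(-38\right) = \left(\frac{23}{3} - 8\right) \left(-38\right) = \left(- \frac{1}{3}\right) \left(-38\right) = \frac{38}{3}$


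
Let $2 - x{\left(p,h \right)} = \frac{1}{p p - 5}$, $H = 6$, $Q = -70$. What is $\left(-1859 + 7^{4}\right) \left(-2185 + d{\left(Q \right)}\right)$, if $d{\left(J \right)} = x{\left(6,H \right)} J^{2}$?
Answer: $\frac{125291430}{31} \approx 4.0417 \cdot 10^{6}$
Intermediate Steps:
$x{\left(p,h \right)} = 2 - \frac{1}{-5 + p^{2}}$ ($x{\left(p,h \right)} = 2 - \frac{1}{p p - 5} = 2 - \frac{1}{p^{2} - 5} = 2 - \frac{1}{-5 + p^{2}}$)
$d{\left(J \right)} = \frac{61 J^{2}}{31}$ ($d{\left(J \right)} = \frac{-11 + 2 \cdot 6^{2}}{-5 + 6^{2}} J^{2} = \frac{-11 + 2 \cdot 36}{-5 + 36} J^{2} = \frac{-11 + 72}{31} J^{2} = \frac{1}{31} \cdot 61 J^{2} = \frac{61 J^{2}}{31}$)
$\left(-1859 + 7^{4}\right) \left(-2185 + d{\left(Q \right)}\right) = \left(-1859 + 7^{4}\right) \left(-2185 + \frac{61 \left(-70\right)^{2}}{31}\right) = \left(-1859 + 2401\right) \left(-2185 + \frac{61}{31} \cdot 4900\right) = 542 \left(-2185 + \frac{298900}{31}\right) = 542 \cdot \frac{231165}{31} = \frac{125291430}{31}$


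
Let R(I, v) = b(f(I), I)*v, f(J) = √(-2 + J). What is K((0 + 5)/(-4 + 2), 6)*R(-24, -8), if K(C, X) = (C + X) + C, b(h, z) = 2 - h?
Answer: -16 + 8*I*√26 ≈ -16.0 + 40.792*I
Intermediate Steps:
K(C, X) = X + 2*C
R(I, v) = v*(2 - √(-2 + I)) (R(I, v) = (2 - √(-2 + I))*v = v*(2 - √(-2 + I)))
K((0 + 5)/(-4 + 2), 6)*R(-24, -8) = (6 + 2*((0 + 5)/(-4 + 2)))*(-8*(2 - √(-2 - 24))) = (6 + 2*(5/(-2)))*(-8*(2 - √(-26))) = (6 + 2*(5*(-½)))*(-8*(2 - I*√26)) = (6 + 2*(-5/2))*(-8*(2 - I*√26)) = (6 - 5)*(-16 + 8*I*√26) = 1*(-16 + 8*I*√26) = -16 + 8*I*√26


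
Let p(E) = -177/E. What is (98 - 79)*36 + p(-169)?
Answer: 115773/169 ≈ 685.05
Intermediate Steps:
(98 - 79)*36 + p(-169) = (98 - 79)*36 - 177/(-169) = 19*36 - 177*(-1/169) = 684 + 177/169 = 115773/169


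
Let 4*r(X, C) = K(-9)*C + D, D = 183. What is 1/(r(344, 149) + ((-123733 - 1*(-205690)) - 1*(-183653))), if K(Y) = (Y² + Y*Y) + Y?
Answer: 1/271355 ≈ 3.6852e-6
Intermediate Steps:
K(Y) = Y + 2*Y² (K(Y) = (Y² + Y²) + Y = 2*Y² + Y = Y + 2*Y²)
r(X, C) = 183/4 + 153*C/4 (r(X, C) = ((-9*(1 + 2*(-9)))*C + 183)/4 = ((-9*(1 - 18))*C + 183)/4 = ((-9*(-17))*C + 183)/4 = (153*C + 183)/4 = (183 + 153*C)/4 = 183/4 + 153*C/4)
1/(r(344, 149) + ((-123733 - 1*(-205690)) - 1*(-183653))) = 1/((183/4 + (153/4)*149) + ((-123733 - 1*(-205690)) - 1*(-183653))) = 1/((183/4 + 22797/4) + ((-123733 + 205690) + 183653)) = 1/(5745 + (81957 + 183653)) = 1/(5745 + 265610) = 1/271355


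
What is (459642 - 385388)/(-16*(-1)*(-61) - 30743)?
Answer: -74254/31719 ≈ -2.3410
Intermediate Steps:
(459642 - 385388)/(-16*(-1)*(-61) - 30743) = 74254/(16*(-61) - 30743) = 74254/(-976 - 30743) = 74254/(-31719) = 74254*(-1/31719) = -74254/31719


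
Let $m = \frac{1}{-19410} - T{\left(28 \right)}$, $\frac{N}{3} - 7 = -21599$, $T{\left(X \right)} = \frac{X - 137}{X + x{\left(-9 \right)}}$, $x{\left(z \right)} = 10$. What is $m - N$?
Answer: $\frac{11944899433}{184395} \approx 64779.0$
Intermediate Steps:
$T{\left(X \right)} = \frac{-137 + X}{10 + X}$ ($T{\left(X \right)} = \frac{X - 137}{X + 10} = \frac{-137 + X}{10 + X}$)
$N = -64776$ ($N = 21 + 3 \left(-21599\right) = 21 - 64797 = -64776$)
$m = \frac{528913}{184395}$ ($m = \frac{1}{-19410} - \frac{-137 + 28}{10 + 28} = - \frac{1}{19410} - \frac{1}{38} \left(-109\right) = - \frac{1}{19410} - - \frac{109}{38} = - \frac{1}{19410} + \frac{109}{38} = \frac{528913}{184395} \approx 2.8684$)
$m - N = \frac{528913}{184395} - -64776 = \frac{528913}{184395} + 64776 = \frac{11944899433}{184395}$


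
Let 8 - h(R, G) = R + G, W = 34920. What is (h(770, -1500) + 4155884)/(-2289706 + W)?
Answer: -2078311/1127393 ≈ -1.8435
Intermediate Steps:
h(R, G) = 8 - G - R (h(R, G) = 8 - (R + G) = 8 - (G + R) = 8 + (-G - R) = 8 - G - R)
(h(770, -1500) + 4155884)/(-2289706 + W) = ((8 - 1*(-1500) - 1*770) + 4155884)/(-2289706 + 34920) = ((8 + 1500 - 770) + 4155884)/(-2254786) = (738 + 4155884)*(-1/2254786) = 4156622*(-1/2254786) = -2078311/1127393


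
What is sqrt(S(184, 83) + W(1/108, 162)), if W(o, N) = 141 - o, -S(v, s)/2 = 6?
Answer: sqrt(41793)/18 ≈ 11.357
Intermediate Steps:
S(v, s) = -12 (S(v, s) = -2*6 = -12)
sqrt(S(184, 83) + W(1/108, 162)) = sqrt(-12 + (141 - 1/108)) = sqrt(-12 + 15227/108) = sqrt(13931/108) = sqrt(41793)/18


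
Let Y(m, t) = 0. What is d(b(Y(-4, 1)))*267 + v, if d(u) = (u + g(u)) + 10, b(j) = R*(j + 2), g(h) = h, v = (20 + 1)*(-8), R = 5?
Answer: 7842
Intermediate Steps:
v = -168 (v = 21*(-8) = -168)
b(j) = 10 + 5*j (b(j) = 5*(j + 2) = 5*(2 + j) = 10 + 5*j)
d(u) = 10 + 2*u (d(u) = (u + u) + 10 = 2*u + 10 = 10 + 2*u)
d(b(Y(-4, 1)))*267 + v = (10 + 2*(10 + 5*0))*267 - 168 = (10 + 2*(10 + 0))*267 - 168 = (10 + 2*10)*267 - 168 = (10 + 20)*267 - 168 = 30*267 - 168 = 8010 - 168 = 7842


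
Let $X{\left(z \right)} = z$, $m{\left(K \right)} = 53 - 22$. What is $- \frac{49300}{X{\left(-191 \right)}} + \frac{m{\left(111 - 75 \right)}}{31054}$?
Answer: $\frac{1530968121}{5931314} \approx 258.12$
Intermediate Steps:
$m{\left(K \right)} = 31$ ($m{\left(K \right)} = 53 - 22 = 31$)
$- \frac{49300}{X{\left(-191 \right)}} + \frac{m{\left(111 - 75 \right)}}{31054} = - \frac{49300}{-191} + \frac{31}{31054} = \left(-49300\right) \left(- \frac{1}{191}\right) + 31 \cdot \frac{1}{31054} = \frac{49300}{191} + \frac{31}{31054} = \frac{1530968121}{5931314}$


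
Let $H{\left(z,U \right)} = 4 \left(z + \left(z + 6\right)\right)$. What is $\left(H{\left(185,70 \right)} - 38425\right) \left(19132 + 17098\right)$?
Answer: $-1337647830$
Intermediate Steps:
$H{\left(z,U \right)} = 24 + 8 z$ ($H{\left(z,U \right)} = 4 \left(z + \left(6 + z\right)\right) = 4 \left(6 + 2 z\right) = 24 + 8 z$)
$\left(H{\left(185,70 \right)} - 38425\right) \left(19132 + 17098\right) = \left(\left(24 + 8 \cdot 185\right) - 38425\right) \left(19132 + 17098\right) = \left(\left(24 + 1480\right) - 38425\right) 36230 = \left(1504 - 38425\right) 36230 = \left(-36921\right) 36230 = -1337647830$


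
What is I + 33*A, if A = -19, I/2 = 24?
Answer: -579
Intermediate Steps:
I = 48 (I = 2*24 = 48)
I + 33*A = 48 + 33*(-19) = 48 - 627 = -579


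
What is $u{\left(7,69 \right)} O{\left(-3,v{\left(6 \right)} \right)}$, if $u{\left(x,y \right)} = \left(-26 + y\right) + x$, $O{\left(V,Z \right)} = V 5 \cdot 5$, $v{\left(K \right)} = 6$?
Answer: $-3750$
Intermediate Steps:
$O{\left(V,Z \right)} = 25 V$ ($O{\left(V,Z \right)} = 5 V 5 = 25 V$)
$u{\left(x,y \right)} = -26 + x + y$
$u{\left(7,69 \right)} O{\left(-3,v{\left(6 \right)} \right)} = \left(-26 + 7 + 69\right) 25 \left(-3\right) = 50 \left(-75\right) = -3750$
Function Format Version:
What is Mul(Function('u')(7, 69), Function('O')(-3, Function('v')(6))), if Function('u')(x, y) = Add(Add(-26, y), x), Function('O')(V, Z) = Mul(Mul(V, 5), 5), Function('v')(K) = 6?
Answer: -3750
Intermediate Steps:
Function('O')(V, Z) = Mul(25, V) (Function('O')(V, Z) = Mul(Mul(5, V), 5) = Mul(25, V))
Function('u')(x, y) = Add(-26, x, y)
Mul(Function('u')(7, 69), Function('O')(-3, Function('v')(6))) = Mul(Add(-26, 7, 69), Mul(25, -3)) = Mul(50, -75) = -3750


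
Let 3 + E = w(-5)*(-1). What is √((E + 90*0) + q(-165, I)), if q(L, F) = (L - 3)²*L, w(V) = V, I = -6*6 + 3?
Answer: I*√4656958 ≈ 2158.0*I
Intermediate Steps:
I = -33 (I = -36 + 3 = -33)
E = 2 (E = -3 - 5*(-1) = -3 + 5 = 2)
q(L, F) = L*(-3 + L)² (q(L, F) = (-3 + L)²*L = L*(-3 + L)²)
√((E + 90*0) + q(-165, I)) = √((2 + 90*0) - 165*(-3 - 165)²) = √((2 + 0) - 165*(-168)²) = √(2 - 165*28224) = √(2 - 4656960) = √(-4656958) = I*√4656958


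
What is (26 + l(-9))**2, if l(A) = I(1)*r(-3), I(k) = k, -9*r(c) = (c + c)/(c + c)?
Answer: 54289/81 ≈ 670.23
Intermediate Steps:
r(c) = -1/9 (r(c) = -(c + c)/(9*(c + c)) = -2*c/(9*(2*c)) = -2*c*1/(2*c)/9 = -1/9*1 = -1/9)
l(A) = -1/9 (l(A) = 1*(-1/9) = -1/9)
(26 + l(-9))**2 = (26 - 1/9)**2 = (233/9)**2 = 54289/81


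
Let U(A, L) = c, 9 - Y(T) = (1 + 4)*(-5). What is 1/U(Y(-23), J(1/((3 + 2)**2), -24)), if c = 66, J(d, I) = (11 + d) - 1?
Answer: 1/66 ≈ 0.015152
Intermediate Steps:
J(d, I) = 10 + d
Y(T) = 34 (Y(T) = 9 - (1 + 4)*(-5) = 9 - 5*(-5) = 9 - 1*(-25) = 9 + 25 = 34)
U(A, L) = 66
1/U(Y(-23), J(1/((3 + 2)**2), -24)) = 1/66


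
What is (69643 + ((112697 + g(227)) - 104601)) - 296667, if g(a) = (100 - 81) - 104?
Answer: -219013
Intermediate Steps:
g(a) = -85 (g(a) = 19 - 104 = -85)
(69643 + ((112697 + g(227)) - 104601)) - 296667 = (69643 + ((112697 - 85) - 104601)) - 296667 = (69643 + (112612 - 104601)) - 296667 = (69643 + 8011) - 296667 = 77654 - 296667 = -219013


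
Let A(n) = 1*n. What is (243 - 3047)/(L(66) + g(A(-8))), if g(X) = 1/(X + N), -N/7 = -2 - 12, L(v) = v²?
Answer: -252360/392041 ≈ -0.64371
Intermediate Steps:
A(n) = n
N = 98 (N = -7*(-2 - 12) = -7*(-14) = 98)
g(X) = 1/(98 + X) (g(X) = 1/(X + 98) = 1/(98 + X))
(243 - 3047)/(L(66) + g(A(-8))) = (243 - 3047)/(66² + 1/(98 - 8)) = -2804/(4356 + 1/90) = -2804/392041/90 = -2804*90/392041 = -252360/392041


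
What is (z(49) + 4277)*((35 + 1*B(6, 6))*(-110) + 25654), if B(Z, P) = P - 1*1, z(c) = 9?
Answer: 91094644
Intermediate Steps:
B(Z, P) = -1 + P (B(Z, P) = P - 1 = -1 + P)
(z(49) + 4277)*((35 + 1*B(6, 6))*(-110) + 25654) = (9 + 4277)*((35 + 1*(-1 + 6))*(-110) + 25654) = 4286*((35 + 1*5)*(-110) + 25654) = 4286*((35 + 5)*(-110) + 25654) = 4286*(40*(-110) + 25654) = 4286*(-4400 + 25654) = 4286*21254 = 91094644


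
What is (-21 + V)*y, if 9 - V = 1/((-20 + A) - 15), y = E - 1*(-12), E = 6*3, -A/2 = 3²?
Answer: -19050/53 ≈ -359.43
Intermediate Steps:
A = -18 (A = -2*3² = -2*9 = -18)
E = 18
y = 30 (y = 18 - 1*(-12) = 18 + 12 = 30)
V = 478/53 (V = 9 - 1/((-20 - 18) - 15) = 9 - 1/(-38 - 15) = 9 - 1/(-53) = 9 - 1*(-1/53) = 9 + 1/53 = 478/53 ≈ 9.0189)
(-21 + V)*y = (-21 + 478/53)*30 = -635/53*30 = -19050/53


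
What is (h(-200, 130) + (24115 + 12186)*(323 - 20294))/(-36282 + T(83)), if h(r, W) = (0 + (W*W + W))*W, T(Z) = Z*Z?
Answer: 722753371/29393 ≈ 24589.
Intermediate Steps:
T(Z) = Z²
h(r, W) = W*(W + W²) (h(r, W) = (0 + (W² + W))*W = (0 + (W + W²))*W = (W + W²)*W = W*(W + W²))
(h(-200, 130) + (24115 + 12186)*(323 - 20294))/(-36282 + T(83)) = (130²*(1 + 130) + (24115 + 12186)*(323 - 20294))/(-36282 + 83²) = (16900*131 + 36301*(-19971))/(-36282 + 6889) = (2213900 - 724967271)/(-29393) = -722753371*(-1/29393) = 722753371/29393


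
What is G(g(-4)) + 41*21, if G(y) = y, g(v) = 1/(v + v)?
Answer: 6887/8 ≈ 860.88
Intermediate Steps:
g(v) = 1/(2*v)
G(g(-4)) + 41*21 = (½)/(-4) + 41*21 = (½)*(-¼) + 861 = -⅛ + 861 = 6887/8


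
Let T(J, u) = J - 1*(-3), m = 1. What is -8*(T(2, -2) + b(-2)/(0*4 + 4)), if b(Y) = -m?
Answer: -38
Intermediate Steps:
b(Y) = -1 (b(Y) = -1*1 = -1)
T(J, u) = 3 + J (T(J, u) = J + 3 = 3 + J)
-8*(T(2, -2) + b(-2)/(0*4 + 4)) = -8*((3 + 2) - 1/(0*4 + 4)) = -8*(5 - 1/(0 + 4)) = -8*(5 - 1/4) = -8*(5 - 1*¼) = -8*(5 - ¼) = -8*19/4 = -38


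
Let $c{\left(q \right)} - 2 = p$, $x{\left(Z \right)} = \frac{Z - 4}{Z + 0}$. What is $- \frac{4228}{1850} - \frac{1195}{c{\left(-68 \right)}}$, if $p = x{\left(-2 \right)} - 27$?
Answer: $\frac{1058867}{20350} \approx 52.033$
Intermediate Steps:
$x{\left(Z \right)} = \frac{-4 + Z}{Z}$
$p = -24$ ($p = \frac{-4 - 2}{-2} - 27 = \left(- \frac{1}{2}\right) \left(-6\right) - 27 = 3 - 27 = -24$)
$c{\left(q \right)} = -22$ ($c{\left(q \right)} = 2 - 24 = -22$)
$- \frac{4228}{1850} - \frac{1195}{c{\left(-68 \right)}} = - \frac{4228}{1850} - \frac{1195}{-22} = \left(-4228\right) \frac{1}{1850} - - \frac{1195}{22} = - \frac{2114}{925} + \frac{1195}{22} = \frac{1058867}{20350}$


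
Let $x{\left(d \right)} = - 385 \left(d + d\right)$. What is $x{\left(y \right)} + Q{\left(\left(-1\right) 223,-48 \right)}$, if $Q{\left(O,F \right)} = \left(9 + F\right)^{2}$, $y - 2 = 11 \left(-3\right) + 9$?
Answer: $18461$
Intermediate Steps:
$y = -22$ ($y = 2 + \left(11 \left(-3\right) + 9\right) = 2 + \left(-33 + 9\right) = 2 - 24 = -22$)
$x{\left(d \right)} = - 770 d$ ($x{\left(d \right)} = - 385 \cdot 2 d = - 770 d$)
$x{\left(y \right)} + Q{\left(\left(-1\right) 223,-48 \right)} = \left(-770\right) \left(-22\right) + \left(9 - 48\right)^{2} = 16940 + \left(-39\right)^{2} = 16940 + 1521 = 18461$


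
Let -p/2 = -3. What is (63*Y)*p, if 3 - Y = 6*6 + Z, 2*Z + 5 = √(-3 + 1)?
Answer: -11529 - 189*I*√2 ≈ -11529.0 - 267.29*I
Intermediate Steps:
p = 6 (p = -2*(-3) = 6)
Z = -5/2 + I*√2/2 (Z = -5/2 + √(-3 + 1)/2 = -5/2 + √(-2)/2 = -5/2 + (I*√2)/2 = -5/2 + I*√2/2 ≈ -2.5 + 0.70711*I)
Y = -61/2 - I*√2/2 (Y = 3 - (6*6 + (-5/2 + I*√2/2)) = 3 - (36 + (-5/2 + I*√2/2)) = 3 - (67/2 + I*√2/2) = 3 + (-67/2 - I*√2/2) = -61/2 - I*√2/2 ≈ -30.5 - 0.70711*I)
(63*Y)*p = (63*(-61/2 - I*√2/2))*6 = (-3843/2 - 63*I*√2/2)*6 = -11529 - 189*I*√2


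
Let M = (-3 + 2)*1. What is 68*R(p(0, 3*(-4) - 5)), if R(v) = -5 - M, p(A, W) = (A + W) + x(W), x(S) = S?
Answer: -272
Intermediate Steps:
M = -1 (M = -1*1 = -1)
p(A, W) = A + 2*W (p(A, W) = (A + W) + W = A + 2*W)
R(v) = -4 (R(v) = -5 - 1*(-1) = -5 + 1 = -4)
68*R(p(0, 3*(-4) - 5)) = 68*(-4) = -272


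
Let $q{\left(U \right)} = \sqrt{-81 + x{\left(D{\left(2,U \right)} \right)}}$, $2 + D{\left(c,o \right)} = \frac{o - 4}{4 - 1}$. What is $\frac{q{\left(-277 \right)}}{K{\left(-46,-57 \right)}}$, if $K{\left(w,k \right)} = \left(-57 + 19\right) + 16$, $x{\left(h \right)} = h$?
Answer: $- \frac{i \sqrt{1590}}{66} \approx - 0.60416 i$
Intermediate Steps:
$D{\left(c,o \right)} = - \frac{10}{3} + \frac{o}{3}$ ($D{\left(c,o \right)} = -2 + \frac{o - 4}{4 - 1} = -2 + \frac{-4 + o}{3} = -2 + \left(-4 + o\right) \frac{1}{3} = -2 + \left(- \frac{4}{3} + \frac{o}{3}\right) = - \frac{10}{3} + \frac{o}{3}$)
$K{\left(w,k \right)} = -22$ ($K{\left(w,k \right)} = -38 + 16 = -22$)
$q{\left(U \right)} = \sqrt{- \frac{253}{3} + \frac{U}{3}}$ ($q{\left(U \right)} = \sqrt{-81 + \left(- \frac{10}{3} + \frac{U}{3}\right)} = \sqrt{- \frac{253}{3} + \frac{U}{3}}$)
$\frac{q{\left(-277 \right)}}{K{\left(-46,-57 \right)}} = \frac{\frac{1}{3} \sqrt{-759 + 3 \left(-277\right)}}{-22} = \frac{\sqrt{-759 - 831}}{3} \left(- \frac{1}{22}\right) = \frac{\sqrt{-1590}}{3} \left(- \frac{1}{22}\right) = \frac{i \sqrt{1590}}{3} \left(- \frac{1}{22}\right) = - \frac{i \sqrt{1590}}{66}$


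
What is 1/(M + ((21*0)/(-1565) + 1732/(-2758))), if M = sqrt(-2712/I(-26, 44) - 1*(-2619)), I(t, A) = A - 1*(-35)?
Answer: 94342906/388234927625 + 1901641*sqrt(16130931)/388234927625 ≈ 0.019916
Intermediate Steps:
I(t, A) = 35 + A (I(t, A) = A + 35 = 35 + A)
M = sqrt(16130931)/79 (M = sqrt(-2712/(35 + 44) - 1*(-2619)) = sqrt(-2712/79 + 2619) = sqrt(204189/79) = sqrt(16130931)/79 ≈ 50.840)
1/(M + ((21*0)/(-1565) + 1732/(-2758))) = 1/(sqrt(16130931)/79 + ((21*0)/(-1565) + 1732/(-2758))) = 1/(sqrt(16130931)/79 + (0*(-1/1565) + 1732*(-1/2758))) = 1/(sqrt(16130931)/79 + (0 - 866/1379)) = 1/(sqrt(16130931)/79 - 866/1379) = 1/(-866/1379 + sqrt(16130931)/79)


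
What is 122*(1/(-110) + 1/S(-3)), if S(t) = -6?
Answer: -3538/165 ≈ -21.442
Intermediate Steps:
122*(1/(-110) + 1/S(-3)) = 122*(1/(-110) + 1/(-6)) = 122*(-1/110 - ⅙) = 122*(-29/165) = -3538/165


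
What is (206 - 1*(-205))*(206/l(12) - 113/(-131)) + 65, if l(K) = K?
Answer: 1958457/262 ≈ 7475.0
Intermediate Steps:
(206 - 1*(-205))*(206/l(12) - 113/(-131)) + 65 = (206 - 1*(-205))*(206/12 - 113/(-131)) + 65 = (206 + 205)*(206*(1/12) - 113*(-1/131)) + 65 = 411*(103/6 + 113/131) + 65 = 411*(14171/786) + 65 = 1941427/262 + 65 = 1958457/262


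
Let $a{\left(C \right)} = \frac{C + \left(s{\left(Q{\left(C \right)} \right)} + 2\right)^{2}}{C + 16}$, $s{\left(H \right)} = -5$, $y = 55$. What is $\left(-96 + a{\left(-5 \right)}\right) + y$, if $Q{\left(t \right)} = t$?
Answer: $- \frac{447}{11} \approx -40.636$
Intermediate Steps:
$a{\left(C \right)} = \frac{9 + C}{16 + C}$ ($a{\left(C \right)} = \frac{C + \left(-5 + 2\right)^{2}}{C + 16} = \frac{C + \left(-3\right)^{2}}{16 + C} = \frac{C + 9}{16 + C} = \frac{9 + C}{16 + C}$)
$\left(-96 + a{\left(-5 \right)}\right) + y = \left(-96 + \frac{9 - 5}{16 - 5}\right) + 55 = \left(-96 + \frac{1}{11} \cdot 4\right) + 55 = \left(-96 + \frac{4}{11}\right) + 55 = - \frac{1052}{11} + 55 = - \frac{447}{11}$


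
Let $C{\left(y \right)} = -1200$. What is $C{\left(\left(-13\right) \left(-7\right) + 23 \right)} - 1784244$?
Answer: $-1785444$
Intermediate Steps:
$C{\left(\left(-13\right) \left(-7\right) + 23 \right)} - 1784244 = -1200 - 1784244 = -1785444$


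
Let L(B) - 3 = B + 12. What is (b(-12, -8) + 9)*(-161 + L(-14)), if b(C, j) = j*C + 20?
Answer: -20000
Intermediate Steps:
L(B) = 15 + B (L(B) = 3 + (B + 12) = 3 + (12 + B) = 15 + B)
b(C, j) = 20 + C*j (b(C, j) = C*j + 20 = 20 + C*j)
(b(-12, -8) + 9)*(-161 + L(-14)) = ((20 - 12*(-8)) + 9)*(-161 + (15 - 14)) = ((20 + 96) + 9)*(-161 + 1) = (116 + 9)*(-160) = 125*(-160) = -20000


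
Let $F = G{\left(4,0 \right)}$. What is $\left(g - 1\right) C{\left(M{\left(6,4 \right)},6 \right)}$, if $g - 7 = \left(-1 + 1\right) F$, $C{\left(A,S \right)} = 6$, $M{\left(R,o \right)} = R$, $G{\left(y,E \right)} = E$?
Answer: $36$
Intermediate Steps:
$F = 0$
$g = 7$ ($g = 7 + \left(-1 + 1\right) 0 = 7 + 0 \cdot 0 = 7 + 0 = 7$)
$\left(g - 1\right) C{\left(M{\left(6,4 \right)},6 \right)} = \left(7 - 1\right) 6 = 6 \cdot 6 = 36$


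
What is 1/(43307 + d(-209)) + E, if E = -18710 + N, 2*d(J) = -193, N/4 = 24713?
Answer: 6925951784/86421 ≈ 80142.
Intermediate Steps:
N = 98852 (N = 4*24713 = 98852)
d(J) = -193/2 (d(J) = (1/2)*(-193) = -193/2)
E = 80142 (E = -18710 + 98852 = 80142)
1/(43307 + d(-209)) + E = 1/(43307 - 193/2) + 80142 = 1/(86421/2) + 80142 = 2/86421 + 80142 = 6925951784/86421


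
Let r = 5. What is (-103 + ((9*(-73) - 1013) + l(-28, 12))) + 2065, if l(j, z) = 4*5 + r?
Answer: 317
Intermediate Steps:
l(j, z) = 25 (l(j, z) = 4*5 + 5 = 20 + 5 = 25)
(-103 + ((9*(-73) - 1013) + l(-28, 12))) + 2065 = (-103 + ((9*(-73) - 1013) + 25)) + 2065 = (-103 + ((-657 - 1013) + 25)) + 2065 = (-103 + (-1670 + 25)) + 2065 = (-103 - 1645) + 2065 = -1748 + 2065 = 317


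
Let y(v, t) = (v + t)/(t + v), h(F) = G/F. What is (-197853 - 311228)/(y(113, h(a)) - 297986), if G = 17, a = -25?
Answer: 509081/297985 ≈ 1.7084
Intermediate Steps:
h(F) = 17/F
y(v, t) = 1 (y(v, t) = (t + v)/(t + v) = 1)
(-197853 - 311228)/(y(113, h(a)) - 297986) = (-197853 - 311228)/(1 - 297986) = -509081/(-297985) = -509081*(-1/297985) = 509081/297985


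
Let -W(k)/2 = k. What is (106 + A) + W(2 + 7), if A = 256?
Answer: 344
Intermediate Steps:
W(k) = -2*k
(106 + A) + W(2 + 7) = (106 + 256) - 2*(2 + 7) = 362 - 2*9 = 362 - 18 = 344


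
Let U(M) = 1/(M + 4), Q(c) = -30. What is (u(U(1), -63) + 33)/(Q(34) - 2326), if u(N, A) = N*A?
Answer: -51/5890 ≈ -0.0086587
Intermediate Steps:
U(M) = 1/(4 + M)
u(N, A) = A*N
(u(U(1), -63) + 33)/(Q(34) - 2326) = (-63/(4 + 1) + 33)/(-30 - 2326) = (-63/5 + 33)/(-2356) = (-63*1/5 + 33)*(-1/2356) = (-63/5 + 33)*(-1/2356) = (102/5)*(-1/2356) = -51/5890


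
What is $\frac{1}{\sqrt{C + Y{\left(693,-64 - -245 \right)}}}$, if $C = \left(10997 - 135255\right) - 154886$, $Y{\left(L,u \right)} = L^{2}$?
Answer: $\frac{\sqrt{22345}}{67035} \approx 0.0022299$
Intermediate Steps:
$C = -279144$ ($C = -124258 - 154886 = -279144$)
$\frac{1}{\sqrt{C + Y{\left(693,-64 - -245 \right)}}} = \frac{1}{\sqrt{-279144 + 693^{2}}} = \frac{1}{\sqrt{-279144 + 480249}} = \frac{1}{\sqrt{201105}} = \frac{1}{3 \sqrt{22345}} = \frac{\sqrt{22345}}{67035}$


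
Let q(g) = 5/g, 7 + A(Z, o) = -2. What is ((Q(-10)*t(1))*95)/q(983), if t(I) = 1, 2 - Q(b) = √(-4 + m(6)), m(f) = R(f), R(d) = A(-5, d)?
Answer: 37354 - 18677*I*√13 ≈ 37354.0 - 67341.0*I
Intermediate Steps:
A(Z, o) = -9 (A(Z, o) = -7 - 2 = -9)
R(d) = -9
m(f) = -9
Q(b) = 2 - I*√13 (Q(b) = 2 - √(-4 - 9) = 2 - √(-13) = 2 - I*√13)
((Q(-10)*t(1))*95)/q(983) = (((2 - I*√13)*1)*95)/((5/983)) = ((2 - I*√13)*95)/((5*(1/983))) = (190 - 95*I*√13)/(5/983) = (190 - 95*I*√13)*(983/5) = 37354 - 18677*I*√13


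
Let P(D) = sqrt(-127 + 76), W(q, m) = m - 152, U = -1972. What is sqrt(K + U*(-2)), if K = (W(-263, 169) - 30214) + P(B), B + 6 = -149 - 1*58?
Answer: sqrt(-26253 + I*sqrt(51)) ≈ 0.022 + 162.03*I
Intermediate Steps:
B = -213 (B = -6 + (-149 - 1*58) = -6 + (-149 - 58) = -6 - 207 = -213)
W(q, m) = -152 + m
P(D) = I*sqrt(51) (P(D) = sqrt(-51) = I*sqrt(51))
K = -30197 + I*sqrt(51) (K = ((-152 + 169) - 30214) + I*sqrt(51) = (17 - 30214) + I*sqrt(51) = -30197 + I*sqrt(51) ≈ -30197.0 + 7.1414*I)
sqrt(K + U*(-2)) = sqrt((-30197 + I*sqrt(51)) - 1972*(-2)) = sqrt((-30197 + I*sqrt(51)) + 3944) = sqrt(-26253 + I*sqrt(51))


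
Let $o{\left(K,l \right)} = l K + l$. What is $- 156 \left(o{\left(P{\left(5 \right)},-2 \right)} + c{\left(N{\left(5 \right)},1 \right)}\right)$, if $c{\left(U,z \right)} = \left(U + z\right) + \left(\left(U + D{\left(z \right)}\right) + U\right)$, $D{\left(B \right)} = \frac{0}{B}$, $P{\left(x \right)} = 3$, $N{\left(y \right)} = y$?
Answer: $-1248$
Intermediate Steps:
$D{\left(B \right)} = 0$
$o{\left(K,l \right)} = l + K l$ ($o{\left(K,l \right)} = K l + l = l + K l$)
$c{\left(U,z \right)} = z + 3 U$ ($c{\left(U,z \right)} = \left(U + z\right) + \left(\left(U + 0\right) + U\right) = \left(U + z\right) + \left(U + U\right) = \left(U + z\right) + 2 U = z + 3 U$)
$- 156 \left(o{\left(P{\left(5 \right)},-2 \right)} + c{\left(N{\left(5 \right)},1 \right)}\right) = - 156 \left(- 2 \left(1 + 3\right) + \left(1 + 3 \cdot 5\right)\right) = - 156 \left(\left(-2\right) 4 + \left(1 + 15\right)\right) = - 156 \left(-8 + 16\right) = \left(-156\right) 8 = -1248$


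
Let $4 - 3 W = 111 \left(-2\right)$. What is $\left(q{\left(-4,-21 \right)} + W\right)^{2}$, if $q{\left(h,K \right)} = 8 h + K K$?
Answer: $\frac{2111209}{9} \approx 2.3458 \cdot 10^{5}$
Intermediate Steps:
$q{\left(h,K \right)} = K^{2} + 8 h$ ($q{\left(h,K \right)} = 8 h + K^{2} = K^{2} + 8 h$)
$W = \frac{226}{3}$ ($W = \frac{4}{3} - \frac{111 \left(-2\right)}{3} = \frac{4}{3} - -74 = \frac{4}{3} + 74 = \frac{226}{3} \approx 75.333$)
$\left(q{\left(-4,-21 \right)} + W\right)^{2} = \left(\left(\left(-21\right)^{2} + 8 \left(-4\right)\right) + \frac{226}{3}\right)^{2} = \left(\left(441 - 32\right) + \frac{226}{3}\right)^{2} = \left(409 + \frac{226}{3}\right)^{2} = \left(\frac{1453}{3}\right)^{2} = \frac{2111209}{9}$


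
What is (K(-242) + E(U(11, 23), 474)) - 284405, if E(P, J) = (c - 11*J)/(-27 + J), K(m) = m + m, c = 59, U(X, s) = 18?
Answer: -127350538/447 ≈ -2.8490e+5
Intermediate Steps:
K(m) = 2*m
E(P, J) = (59 - 11*J)/(-27 + J)
(K(-242) + E(U(11, 23), 474)) - 284405 = (2*(-242) + (59 - 11*474)/(-27 + 474)) - 284405 = (-484 + (59 - 5214)/447) - 284405 = (-484 + (1/447)*(-5155)) - 284405 = (-484 - 5155/447) - 284405 = -221503/447 - 284405 = -127350538/447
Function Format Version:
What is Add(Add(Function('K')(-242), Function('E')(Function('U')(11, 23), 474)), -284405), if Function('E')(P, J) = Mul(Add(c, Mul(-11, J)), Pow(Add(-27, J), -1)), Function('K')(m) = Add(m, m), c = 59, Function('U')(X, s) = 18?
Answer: Rational(-127350538, 447) ≈ -2.8490e+5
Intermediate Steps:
Function('K')(m) = Mul(2, m)
Function('E')(P, J) = Mul(Pow(Add(-27, J), -1), Add(59, Mul(-11, J))) (Function('E')(P, J) = Mul(Add(59, Mul(-11, J)), Pow(Add(-27, J), -1)) = Mul(Pow(Add(-27, J), -1), Add(59, Mul(-11, J))))
Add(Add(Function('K')(-242), Function('E')(Function('U')(11, 23), 474)), -284405) = Add(Add(Mul(2, -242), Mul(Pow(Add(-27, 474), -1), Add(59, Mul(-11, 474)))), -284405) = Add(Add(-484, Mul(Pow(447, -1), Add(59, -5214))), -284405) = Add(Add(-484, Mul(Rational(1, 447), -5155)), -284405) = Add(Add(-484, Rational(-5155, 447)), -284405) = Add(Rational(-221503, 447), -284405) = Rational(-127350538, 447)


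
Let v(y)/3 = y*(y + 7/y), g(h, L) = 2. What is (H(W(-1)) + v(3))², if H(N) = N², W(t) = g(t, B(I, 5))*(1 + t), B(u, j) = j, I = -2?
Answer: 2304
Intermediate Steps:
W(t) = 2 + 2*t (W(t) = 2*(1 + t) = 2 + 2*t)
v(y) = 3*y*(y + 7/y) (v(y) = 3*(y*(y + 7/y)) = 3*y*(y + 7/y))
(H(W(-1)) + v(3))² = ((2 + 2*(-1))² + (21 + 3*3²))² = ((2 - 2)² + (21 + 3*9))² = (0² + (21 + 27))² = (0 + 48)² = 48² = 2304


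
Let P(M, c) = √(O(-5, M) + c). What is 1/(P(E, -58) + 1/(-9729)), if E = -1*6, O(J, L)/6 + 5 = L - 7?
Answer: -9729/15712471207 - 94653441*I*√166/15712471207 ≈ -6.1919e-7 - 0.077615*I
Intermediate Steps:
O(J, L) = -72 + 6*L (O(J, L) = -30 + 6*(L - 7) = -30 + 6*(-7 + L) = -30 + (-42 + 6*L) = -72 + 6*L)
E = -6
P(M, c) = √(-72 + c + 6*M) (P(M, c) = √((-72 + 6*M) + c) = √(-72 + c + 6*M))
1/(P(E, -58) + 1/(-9729)) = 1/(√(-72 - 58 + 6*(-6)) + 1/(-9729)) = 1/(√(-72 - 58 - 36) - 1/9729) = 1/(√(-166) - 1/9729) = 1/(I*√166 - 1/9729) = 1/(-1/9729 + I*√166)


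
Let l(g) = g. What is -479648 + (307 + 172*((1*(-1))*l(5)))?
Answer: -480201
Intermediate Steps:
-479648 + (307 + 172*((1*(-1))*l(5))) = -479648 + (307 + 172*((1*(-1))*5)) = -479648 + (307 + 172*(-1*5)) = -479648 + (307 + 172*(-5)) = -479648 + (307 - 860) = -479648 - 553 = -480201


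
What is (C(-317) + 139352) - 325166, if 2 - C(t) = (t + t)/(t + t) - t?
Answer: -186130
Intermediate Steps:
C(t) = 1 + t (C(t) = 2 - ((t + t)/(t + t) - t) = 2 - ((2*t)/((2*t)) - t) = 2 - ((2*t)*(1/(2*t)) - t) = 2 - (1 - t) = 2 + (-1 + t) = 1 + t)
(C(-317) + 139352) - 325166 = ((1 - 317) + 139352) - 325166 = (-316 + 139352) - 325166 = 139036 - 325166 = -186130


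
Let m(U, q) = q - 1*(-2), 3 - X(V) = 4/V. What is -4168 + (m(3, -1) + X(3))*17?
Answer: -12368/3 ≈ -4122.7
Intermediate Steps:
X(V) = 3 - 4/V
m(U, q) = 2 + q (m(U, q) = q + 2 = 2 + q)
-4168 + (m(3, -1) + X(3))*17 = -4168 + ((2 - 1) + (3 - 4/3))*17 = -4168 + (1 + (3 - 4*⅓))*17 = -4168 + (1 + (3 - 4/3))*17 = -4168 + (1 + 5/3)*17 = -4168 + (8/3)*17 = -4168 + 136/3 = -12368/3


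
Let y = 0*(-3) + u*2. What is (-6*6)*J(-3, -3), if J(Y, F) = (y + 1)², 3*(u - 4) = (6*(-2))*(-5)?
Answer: -86436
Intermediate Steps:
u = 24 (u = 4 + ((6*(-2))*(-5))/3 = 4 + (-12*(-5))/3 = 4 + (⅓)*60 = 4 + 20 = 24)
y = 48 (y = 0*(-3) + 24*2 = 0 + 48 = 48)
J(Y, F) = 2401 (J(Y, F) = (48 + 1)² = 49² = 2401)
(-6*6)*J(-3, -3) = -6*6*2401 = -36*2401 = -86436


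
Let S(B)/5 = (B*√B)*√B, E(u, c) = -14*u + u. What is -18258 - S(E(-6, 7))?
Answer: -48678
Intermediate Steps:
E(u, c) = -13*u
S(B) = 5*B² (S(B) = 5*((B*√B)*√B) = 5*(B^(3/2)*√B) = 5*B²)
-18258 - S(E(-6, 7)) = -18258 - 5*(-13*(-6))² = -18258 - 5*78² = -18258 - 5*6084 = -18258 - 1*30420 = -18258 - 30420 = -48678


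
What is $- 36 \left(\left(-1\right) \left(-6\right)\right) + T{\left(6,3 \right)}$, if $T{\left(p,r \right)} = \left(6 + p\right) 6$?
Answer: $-144$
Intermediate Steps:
$T{\left(p,r \right)} = 36 + 6 p$
$- 36 \left(\left(-1\right) \left(-6\right)\right) + T{\left(6,3 \right)} = - 36 \left(\left(-1\right) \left(-6\right)\right) + \left(36 + 6 \cdot 6\right) = \left(-36\right) 6 + \left(36 + 36\right) = -216 + 72 = -144$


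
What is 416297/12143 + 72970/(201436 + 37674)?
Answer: 10042685038/290351273 ≈ 34.588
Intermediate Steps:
416297/12143 + 72970/(201436 + 37674) = 416297*(1/12143) + 72970/239110 = 416297/12143 + 72970*(1/239110) = 416297/12143 + 7297/23911 = 10042685038/290351273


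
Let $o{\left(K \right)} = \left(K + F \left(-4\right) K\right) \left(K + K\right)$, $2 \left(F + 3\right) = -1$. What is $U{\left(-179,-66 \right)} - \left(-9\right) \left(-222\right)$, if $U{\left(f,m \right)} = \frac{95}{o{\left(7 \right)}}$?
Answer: $- \frac{587393}{294} \approx -1997.9$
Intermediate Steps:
$F = - \frac{7}{2}$ ($F = -3 + \frac{1}{2} \left(-1\right) = -3 - \frac{1}{2} = - \frac{7}{2} \approx -3.5$)
$o{\left(K \right)} = 30 K^{2}$ ($o{\left(K \right)} = \left(K + \left(- \frac{7}{2}\right) \left(-4\right) K\right) \left(K + K\right) = \left(K + 14 K\right) 2 K = 15 K 2 K = 30 K^{2}$)
$U{\left(f,m \right)} = \frac{19}{294}$ ($U{\left(f,m \right)} = \frac{95}{30 \cdot 7^{2}} = \frac{95}{30 \cdot 49} = \frac{95}{1470} = 95 \cdot \frac{1}{1470} = \frac{19}{294}$)
$U{\left(-179,-66 \right)} - \left(-9\right) \left(-222\right) = \frac{19}{294} - \left(-9\right) \left(-222\right) = \frac{19}{294} - 1998 = - \frac{587393}{294}$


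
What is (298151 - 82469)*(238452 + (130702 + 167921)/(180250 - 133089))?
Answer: 2425545406500390/47161 ≈ 5.1431e+10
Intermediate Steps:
(298151 - 82469)*(238452 + (130702 + 167921)/(180250 - 133089)) = 215682*(238452 + 298623/47161) = 215682*(11245933395/47161) = 2425545406500390/47161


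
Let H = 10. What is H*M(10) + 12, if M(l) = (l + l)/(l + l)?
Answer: 22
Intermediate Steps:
M(l) = 1 (M(l) = (2*l)/((2*l)) = (2*l)*(1/(2*l)) = 1)
H*M(10) + 12 = 10*1 + 12 = 10 + 12 = 22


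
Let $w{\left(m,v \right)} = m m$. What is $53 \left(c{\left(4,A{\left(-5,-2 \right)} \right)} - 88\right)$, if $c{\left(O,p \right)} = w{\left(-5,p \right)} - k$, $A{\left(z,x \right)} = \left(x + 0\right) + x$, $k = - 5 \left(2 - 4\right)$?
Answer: $-3869$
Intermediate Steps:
$w{\left(m,v \right)} = m^{2}$
$k = 10$ ($k = \left(-5\right) \left(-2\right) = 10$)
$A{\left(z,x \right)} = 2 x$ ($A{\left(z,x \right)} = x + x = 2 x$)
$c{\left(O,p \right)} = 15$ ($c{\left(O,p \right)} = \left(-5\right)^{2} - 10 = 25 - 10 = 15$)
$53 \left(c{\left(4,A{\left(-5,-2 \right)} \right)} - 88\right) = 53 \left(15 - 88\right) = 53 \left(-73\right) = -3869$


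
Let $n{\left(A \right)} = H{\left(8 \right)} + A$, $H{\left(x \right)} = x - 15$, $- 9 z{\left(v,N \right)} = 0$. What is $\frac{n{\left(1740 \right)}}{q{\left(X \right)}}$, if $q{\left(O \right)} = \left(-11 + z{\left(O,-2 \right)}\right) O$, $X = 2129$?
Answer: $- \frac{1733}{23419} \approx -0.074$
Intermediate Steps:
$z{\left(v,N \right)} = 0$ ($z{\left(v,N \right)} = \left(- \frac{1}{9}\right) 0 = 0$)
$H{\left(x \right)} = -15 + x$
$q{\left(O \right)} = - 11 O$ ($q{\left(O \right)} = \left(-11 + 0\right) O = - 11 O$)
$n{\left(A \right)} = -7 + A$ ($n{\left(A \right)} = \left(-15 + 8\right) + A = -7 + A$)
$\frac{n{\left(1740 \right)}}{q{\left(X \right)}} = \frac{-7 + 1740}{\left(-11\right) 2129} = \frac{1733}{-23419} = 1733 \left(- \frac{1}{23419}\right) = - \frac{1733}{23419}$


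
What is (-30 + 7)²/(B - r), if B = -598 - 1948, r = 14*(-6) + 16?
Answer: -529/2478 ≈ -0.21348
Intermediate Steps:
r = -68 (r = -84 + 16 = -68)
B = -2546
(-30 + 7)²/(B - r) = (-30 + 7)²/(-2546 - 1*(-68)) = (-23)²/(-2546 + 68) = 529/(-2478) = 529*(-1/2478) = -529/2478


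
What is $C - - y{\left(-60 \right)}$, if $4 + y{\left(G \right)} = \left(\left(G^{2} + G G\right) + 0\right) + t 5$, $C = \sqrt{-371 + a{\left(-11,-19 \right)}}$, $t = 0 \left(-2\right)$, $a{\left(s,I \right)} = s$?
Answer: $7196 + i \sqrt{382} \approx 7196.0 + 19.545 i$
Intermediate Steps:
$t = 0$
$C = i \sqrt{382}$ ($C = \sqrt{-371 - 11} = \sqrt{-382} = i \sqrt{382} \approx 19.545 i$)
$y{\left(G \right)} = -4 + 2 G^{2}$ ($y{\left(G \right)} = -4 + \left(\left(\left(G^{2} + G G\right) + 0\right) + 0 \cdot 5\right) = -4 + \left(\left(\left(G^{2} + G^{2}\right) + 0\right) + 0\right) = -4 + \left(\left(2 G^{2} + 0\right) + 0\right) = -4 + \left(2 G^{2} + 0\right) = -4 + 2 G^{2}$)
$C - - y{\left(-60 \right)} = i \sqrt{382} - - (-4 + 2 \left(-60\right)^{2}) = i \sqrt{382} - - (-4 + 2 \cdot 3600) = i \sqrt{382} - - (-4 + 7200) = i \sqrt{382} - \left(-1\right) 7196 = i \sqrt{382} - -7196 = i \sqrt{382} + 7196 = 7196 + i \sqrt{382}$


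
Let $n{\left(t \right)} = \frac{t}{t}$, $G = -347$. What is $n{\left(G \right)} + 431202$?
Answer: $431203$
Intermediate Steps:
$n{\left(t \right)} = 1$
$n{\left(G \right)} + 431202 = 1 + 431202 = 431203$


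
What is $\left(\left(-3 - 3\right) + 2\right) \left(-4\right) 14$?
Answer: $224$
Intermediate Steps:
$\left(\left(-3 - 3\right) + 2\right) \left(-4\right) 14 = \left(-6 + 2\right) \left(-4\right) 14 = \left(-4\right) \left(-4\right) 14 = 16 \cdot 14 = 224$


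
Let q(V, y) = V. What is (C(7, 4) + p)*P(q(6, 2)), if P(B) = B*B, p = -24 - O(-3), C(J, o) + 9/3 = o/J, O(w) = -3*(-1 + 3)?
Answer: -5148/7 ≈ -735.43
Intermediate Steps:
O(w) = -6 (O(w) = -3*2 = -6)
C(J, o) = -3 + o/J
p = -18 (p = -24 - 1*(-6) = -24 + 6 = -18)
P(B) = B²
(C(7, 4) + p)*P(q(6, 2)) = ((-3 + 4/7) - 18)*6² = ((-3 + 4*(⅐)) - 18)*36 = ((-3 + 4/7) - 18)*36 = (-17/7 - 18)*36 = -143/7*36 = -5148/7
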